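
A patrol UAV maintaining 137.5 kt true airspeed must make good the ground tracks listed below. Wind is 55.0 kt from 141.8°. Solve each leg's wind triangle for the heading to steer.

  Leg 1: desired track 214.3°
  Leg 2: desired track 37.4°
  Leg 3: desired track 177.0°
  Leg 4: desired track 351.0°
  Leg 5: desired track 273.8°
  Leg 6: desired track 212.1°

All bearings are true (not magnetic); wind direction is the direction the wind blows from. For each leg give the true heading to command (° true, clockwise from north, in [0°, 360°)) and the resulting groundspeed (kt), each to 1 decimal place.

Leg 1: desired track 214.3°; wind correction -22.4° → command heading 191.9°, groundspeed 110.6 kt
Leg 2: desired track 37.4°; wind correction +22.8° → command heading 60.2°, groundspeed 140.4 kt
Leg 3: desired track 177.0°; wind correction -13.3° → command heading 163.7°, groundspeed 88.9 kt
Leg 4: desired track 351.0°; wind correction +11.3° → command heading 2.3°, groundspeed 182.9 kt
Leg 5: desired track 273.8°; wind correction -17.3° → command heading 256.5°, groundspeed 168.1 kt
Leg 6: desired track 212.1°; wind correction -22.1° → command heading 190.0°, groundspeed 108.8 kt

Leg 1: heading=191.9°, groundspeed=110.6 kt
Leg 2: heading=60.2°, groundspeed=140.4 kt
Leg 3: heading=163.7°, groundspeed=88.9 kt
Leg 4: heading=2.3°, groundspeed=182.9 kt
Leg 5: heading=256.5°, groundspeed=168.1 kt
Leg 6: heading=190.0°, groundspeed=108.8 kt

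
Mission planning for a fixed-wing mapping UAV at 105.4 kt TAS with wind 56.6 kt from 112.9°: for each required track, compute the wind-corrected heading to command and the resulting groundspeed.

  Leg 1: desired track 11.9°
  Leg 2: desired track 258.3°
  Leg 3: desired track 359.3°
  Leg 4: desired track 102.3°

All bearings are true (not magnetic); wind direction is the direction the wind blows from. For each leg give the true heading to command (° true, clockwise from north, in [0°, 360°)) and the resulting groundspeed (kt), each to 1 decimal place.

Leg 1: heading=43.7°, groundspeed=100.4 kt
Leg 2: heading=240.5°, groundspeed=147.0 kt
Leg 3: heading=28.8°, groundspeed=114.4 kt
Leg 4: heading=108.0°, groundspeed=49.3 kt

Leg 1: desired track 11.9°; wind correction +31.8° → command heading 43.7°, groundspeed 100.4 kt
Leg 2: desired track 258.3°; wind correction -17.8° → command heading 240.5°, groundspeed 147.0 kt
Leg 3: desired track 359.3°; wind correction +29.5° → command heading 28.8°, groundspeed 114.4 kt
Leg 4: desired track 102.3°; wind correction +5.7° → command heading 108.0°, groundspeed 49.3 kt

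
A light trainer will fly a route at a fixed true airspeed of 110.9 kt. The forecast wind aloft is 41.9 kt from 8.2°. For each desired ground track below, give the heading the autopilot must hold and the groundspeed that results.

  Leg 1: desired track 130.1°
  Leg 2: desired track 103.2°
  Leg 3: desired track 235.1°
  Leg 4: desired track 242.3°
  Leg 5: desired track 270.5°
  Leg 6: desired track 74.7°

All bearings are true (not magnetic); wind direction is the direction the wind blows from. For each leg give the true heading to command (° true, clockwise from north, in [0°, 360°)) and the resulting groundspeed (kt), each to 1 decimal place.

Leg 1: heading=111.4°, groundspeed=127.2 kt
Leg 2: heading=81.1°, groundspeed=106.4 kt
Leg 3: heading=251.1°, groundspeed=135.2 kt
Leg 4: heading=260.1°, groundspeed=130.1 kt
Leg 5: heading=292.5°, groundspeed=108.4 kt
Leg 6: heading=54.4°, groundspeed=87.3 kt

Leg 1: desired track 130.1°; wind correction -18.7° → command heading 111.4°, groundspeed 127.2 kt
Leg 2: desired track 103.2°; wind correction -22.1° → command heading 81.1°, groundspeed 106.4 kt
Leg 3: desired track 235.1°; wind correction +16.0° → command heading 251.1°, groundspeed 135.2 kt
Leg 4: desired track 242.3°; wind correction +17.8° → command heading 260.1°, groundspeed 130.1 kt
Leg 5: desired track 270.5°; wind correction +22.0° → command heading 292.5°, groundspeed 108.4 kt
Leg 6: desired track 74.7°; wind correction -20.3° → command heading 54.4°, groundspeed 87.3 kt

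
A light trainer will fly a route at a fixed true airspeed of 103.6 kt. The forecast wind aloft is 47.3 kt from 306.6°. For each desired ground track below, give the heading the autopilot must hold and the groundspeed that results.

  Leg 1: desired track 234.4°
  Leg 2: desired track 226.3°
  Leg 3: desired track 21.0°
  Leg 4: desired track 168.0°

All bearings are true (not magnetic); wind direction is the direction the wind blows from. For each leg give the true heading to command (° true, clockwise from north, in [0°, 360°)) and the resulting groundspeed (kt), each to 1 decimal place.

Leg 1: desired track 234.4°; wind correction +25.8° → command heading 260.2°, groundspeed 78.8 kt
Leg 2: desired track 226.3°; wind correction +26.7° → command heading 253.0°, groundspeed 84.5 kt
Leg 3: desired track 21.0°; wind correction -26.1° → command heading 354.9°, groundspeed 80.3 kt
Leg 4: desired track 168.0°; wind correction +17.6° → command heading 185.6°, groundspeed 134.2 kt

Leg 1: heading=260.2°, groundspeed=78.8 kt
Leg 2: heading=253.0°, groundspeed=84.5 kt
Leg 3: heading=354.9°, groundspeed=80.3 kt
Leg 4: heading=185.6°, groundspeed=134.2 kt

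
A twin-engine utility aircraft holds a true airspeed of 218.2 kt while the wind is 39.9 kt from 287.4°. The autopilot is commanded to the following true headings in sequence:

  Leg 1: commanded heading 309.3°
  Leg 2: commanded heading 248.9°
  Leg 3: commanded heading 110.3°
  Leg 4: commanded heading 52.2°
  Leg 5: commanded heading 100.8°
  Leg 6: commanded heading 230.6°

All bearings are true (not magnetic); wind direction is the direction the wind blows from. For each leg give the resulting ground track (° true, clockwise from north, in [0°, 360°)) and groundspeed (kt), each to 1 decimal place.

Leg 1: heading 309.3°; drift +4.7° → track 314.0°, groundspeed 181.8 kt
Leg 2: heading 248.9°; drift -7.6° → track 241.3°, groundspeed 188.6 kt
Leg 3: heading 110.3°; drift -0.4° → track 109.9°, groundspeed 258.1 kt
Leg 4: heading 52.2°; drift +7.7° → track 59.9°, groundspeed 243.2 kt
Leg 5: heading 100.8°; drift +1.0° → track 101.8°, groundspeed 257.9 kt
Leg 6: heading 230.6°; drift -9.7° → track 220.9°, groundspeed 199.2 kt

Leg 1: track=314.0°, groundspeed=181.8 kt
Leg 2: track=241.3°, groundspeed=188.6 kt
Leg 3: track=109.9°, groundspeed=258.1 kt
Leg 4: track=59.9°, groundspeed=243.2 kt
Leg 5: track=101.8°, groundspeed=257.9 kt
Leg 6: track=220.9°, groundspeed=199.2 kt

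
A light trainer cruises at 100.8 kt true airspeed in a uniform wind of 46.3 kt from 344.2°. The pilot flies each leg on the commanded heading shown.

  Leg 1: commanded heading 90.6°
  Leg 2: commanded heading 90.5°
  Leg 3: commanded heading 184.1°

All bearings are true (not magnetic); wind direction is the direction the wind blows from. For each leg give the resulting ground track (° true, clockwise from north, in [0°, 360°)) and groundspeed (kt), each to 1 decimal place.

Leg 1: heading 90.6°; drift +21.3° → track 111.9°, groundspeed 122.2 kt
Leg 2: heading 90.5°; drift +21.3° → track 111.8°, groundspeed 122.2 kt
Leg 3: heading 184.1°; drift -6.2° → track 177.9°, groundspeed 145.2 kt

Leg 1: track=111.9°, groundspeed=122.2 kt
Leg 2: track=111.8°, groundspeed=122.2 kt
Leg 3: track=177.9°, groundspeed=145.2 kt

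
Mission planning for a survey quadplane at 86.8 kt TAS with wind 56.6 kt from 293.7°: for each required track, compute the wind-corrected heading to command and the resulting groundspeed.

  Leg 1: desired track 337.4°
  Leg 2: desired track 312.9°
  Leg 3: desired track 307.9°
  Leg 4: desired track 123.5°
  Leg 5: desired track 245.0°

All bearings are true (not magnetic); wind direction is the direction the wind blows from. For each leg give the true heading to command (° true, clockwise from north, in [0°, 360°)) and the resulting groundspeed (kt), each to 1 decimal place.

Leg 1: desired track 337.4°; wind correction -26.8° → command heading 310.6°, groundspeed 36.6 kt
Leg 2: desired track 312.9°; wind correction -12.4° → command heading 300.5°, groundspeed 31.3 kt
Leg 3: desired track 307.9°; wind correction -9.2° → command heading 298.7°, groundspeed 30.8 kt
Leg 4: desired track 123.5°; wind correction +6.4° → command heading 129.9°, groundspeed 142.0 kt
Leg 5: desired track 245.0°; wind correction +29.3° → command heading 274.3°, groundspeed 38.3 kt

Leg 1: heading=310.6°, groundspeed=36.6 kt
Leg 2: heading=300.5°, groundspeed=31.3 kt
Leg 3: heading=298.7°, groundspeed=30.8 kt
Leg 4: heading=129.9°, groundspeed=142.0 kt
Leg 5: heading=274.3°, groundspeed=38.3 kt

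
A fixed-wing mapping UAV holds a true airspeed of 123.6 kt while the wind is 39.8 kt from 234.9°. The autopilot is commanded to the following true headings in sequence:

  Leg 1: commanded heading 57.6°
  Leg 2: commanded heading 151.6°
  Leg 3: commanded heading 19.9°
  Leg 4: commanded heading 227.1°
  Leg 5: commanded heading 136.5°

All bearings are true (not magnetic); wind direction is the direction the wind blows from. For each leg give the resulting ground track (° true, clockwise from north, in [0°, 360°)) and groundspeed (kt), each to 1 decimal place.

Leg 1: heading 57.6°; drift -0.7° → track 56.9°, groundspeed 163.4 kt
Leg 2: heading 151.6°; drift -18.4° → track 133.2°, groundspeed 125.4 kt
Leg 3: heading 19.9°; drift +8.3° → track 28.2°, groundspeed 157.9 kt
Leg 4: heading 227.1°; drift -3.7° → track 223.4°, groundspeed 84.3 kt
Leg 5: heading 136.5°; drift -16.9° → track 119.6°, groundspeed 135.3 kt

Leg 1: track=56.9°, groundspeed=163.4 kt
Leg 2: track=133.2°, groundspeed=125.4 kt
Leg 3: track=28.2°, groundspeed=157.9 kt
Leg 4: track=223.4°, groundspeed=84.3 kt
Leg 5: track=119.6°, groundspeed=135.3 kt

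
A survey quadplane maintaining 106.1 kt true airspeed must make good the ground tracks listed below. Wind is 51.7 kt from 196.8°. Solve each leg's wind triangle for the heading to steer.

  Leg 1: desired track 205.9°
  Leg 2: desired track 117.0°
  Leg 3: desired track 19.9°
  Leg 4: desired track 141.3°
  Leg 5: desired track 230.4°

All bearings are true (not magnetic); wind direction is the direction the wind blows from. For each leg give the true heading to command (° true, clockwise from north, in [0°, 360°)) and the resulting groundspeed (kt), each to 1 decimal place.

Leg 1: heading=201.5°, groundspeed=54.7 kt
Leg 2: heading=145.7°, groundspeed=83.9 kt
Leg 3: heading=21.4°, groundspeed=157.7 kt
Leg 4: heading=165.0°, groundspeed=67.9 kt
Leg 5: heading=214.8°, groundspeed=59.1 kt

Leg 1: desired track 205.9°; wind correction -4.4° → command heading 201.5°, groundspeed 54.7 kt
Leg 2: desired track 117.0°; wind correction +28.7° → command heading 145.7°, groundspeed 83.9 kt
Leg 3: desired track 19.9°; wind correction +1.5° → command heading 21.4°, groundspeed 157.7 kt
Leg 4: desired track 141.3°; wind correction +23.7° → command heading 165.0°, groundspeed 67.9 kt
Leg 5: desired track 230.4°; wind correction -15.6° → command heading 214.8°, groundspeed 59.1 kt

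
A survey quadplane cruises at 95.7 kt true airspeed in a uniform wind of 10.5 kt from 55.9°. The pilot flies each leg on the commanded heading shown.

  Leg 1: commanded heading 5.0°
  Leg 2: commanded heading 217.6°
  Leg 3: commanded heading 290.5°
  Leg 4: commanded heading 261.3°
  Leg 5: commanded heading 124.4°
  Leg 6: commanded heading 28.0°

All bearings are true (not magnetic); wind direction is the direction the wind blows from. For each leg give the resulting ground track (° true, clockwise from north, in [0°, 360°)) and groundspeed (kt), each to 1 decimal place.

Leg 1: track=359.8°, groundspeed=89.4 kt
Leg 2: track=219.4°, groundspeed=105.7 kt
Leg 3: track=285.7°, groundspeed=102.1 kt
Leg 4: track=258.8°, groundspeed=105.3 kt
Leg 5: track=130.5°, groundspeed=92.4 kt
Leg 6: track=24.7°, groundspeed=86.6 kt

Leg 1: heading 5.0°; drift -5.2° → track 359.8°, groundspeed 89.4 kt
Leg 2: heading 217.6°; drift +1.8° → track 219.4°, groundspeed 105.7 kt
Leg 3: heading 290.5°; drift -4.8° → track 285.7°, groundspeed 102.1 kt
Leg 4: heading 261.3°; drift -2.5° → track 258.8°, groundspeed 105.3 kt
Leg 5: heading 124.4°; drift +6.1° → track 130.5°, groundspeed 92.4 kt
Leg 6: heading 28.0°; drift -3.3° → track 24.7°, groundspeed 86.6 kt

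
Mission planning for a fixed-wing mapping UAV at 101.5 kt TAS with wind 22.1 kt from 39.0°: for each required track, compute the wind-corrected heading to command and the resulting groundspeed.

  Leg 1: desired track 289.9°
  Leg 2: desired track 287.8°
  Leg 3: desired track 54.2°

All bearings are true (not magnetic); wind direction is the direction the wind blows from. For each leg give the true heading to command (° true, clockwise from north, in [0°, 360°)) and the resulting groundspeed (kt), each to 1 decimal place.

Leg 1: heading=301.8°, groundspeed=106.6 kt
Leg 2: heading=299.5°, groundspeed=107.4 kt
Leg 3: heading=50.9°, groundspeed=80.0 kt

Leg 1: desired track 289.9°; wind correction +11.9° → command heading 301.8°, groundspeed 106.6 kt
Leg 2: desired track 287.8°; wind correction +11.7° → command heading 299.5°, groundspeed 107.4 kt
Leg 3: desired track 54.2°; wind correction -3.3° → command heading 50.9°, groundspeed 80.0 kt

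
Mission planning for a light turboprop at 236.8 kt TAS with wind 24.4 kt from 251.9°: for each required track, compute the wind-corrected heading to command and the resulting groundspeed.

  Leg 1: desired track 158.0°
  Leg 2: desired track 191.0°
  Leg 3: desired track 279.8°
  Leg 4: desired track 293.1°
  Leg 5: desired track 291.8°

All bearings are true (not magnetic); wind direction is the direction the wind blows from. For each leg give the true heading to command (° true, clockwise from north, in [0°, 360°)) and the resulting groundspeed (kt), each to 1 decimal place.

Leg 1: desired track 158.0°; wind correction +5.9° → command heading 163.9°, groundspeed 237.2 kt
Leg 2: desired track 191.0°; wind correction +5.2° → command heading 196.2°, groundspeed 224.0 kt
Leg 3: desired track 279.8°; wind correction -2.8° → command heading 277.0°, groundspeed 215.0 kt
Leg 4: desired track 293.1°; wind correction -3.9° → command heading 289.2°, groundspeed 217.9 kt
Leg 5: desired track 291.8°; wind correction -3.8° → command heading 288.0°, groundspeed 217.6 kt

Leg 1: heading=163.9°, groundspeed=237.2 kt
Leg 2: heading=196.2°, groundspeed=224.0 kt
Leg 3: heading=277.0°, groundspeed=215.0 kt
Leg 4: heading=289.2°, groundspeed=217.9 kt
Leg 5: heading=288.0°, groundspeed=217.6 kt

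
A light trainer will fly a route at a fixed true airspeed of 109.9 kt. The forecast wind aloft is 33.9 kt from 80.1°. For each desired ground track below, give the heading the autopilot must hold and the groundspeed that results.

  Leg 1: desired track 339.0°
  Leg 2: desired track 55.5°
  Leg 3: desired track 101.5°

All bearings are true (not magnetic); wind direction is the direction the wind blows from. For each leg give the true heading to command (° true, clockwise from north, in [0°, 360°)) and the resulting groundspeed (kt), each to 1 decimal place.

Leg 1: desired track 339.0°; wind correction +17.6° → command heading 356.6°, groundspeed 111.3 kt
Leg 2: desired track 55.5°; wind correction +7.4° → command heading 62.9°, groundspeed 78.2 kt
Leg 3: desired track 101.5°; wind correction -6.5° → command heading 95.0°, groundspeed 77.6 kt

Leg 1: heading=356.6°, groundspeed=111.3 kt
Leg 2: heading=62.9°, groundspeed=78.2 kt
Leg 3: heading=95.0°, groundspeed=77.6 kt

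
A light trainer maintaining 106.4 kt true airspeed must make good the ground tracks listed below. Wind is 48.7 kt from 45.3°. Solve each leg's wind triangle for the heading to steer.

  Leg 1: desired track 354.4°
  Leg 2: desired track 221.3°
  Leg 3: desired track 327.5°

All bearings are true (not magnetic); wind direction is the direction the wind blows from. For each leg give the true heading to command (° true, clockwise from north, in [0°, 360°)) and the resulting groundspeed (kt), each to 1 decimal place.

Leg 1: desired track 354.4°; wind correction +20.8° → command heading 15.2°, groundspeed 68.7 kt
Leg 2: desired track 221.3°; wind correction -1.8° → command heading 219.5°, groundspeed 154.9 kt
Leg 3: desired track 327.5°; wind correction +26.6° → command heading 354.1°, groundspeed 84.9 kt

Leg 1: heading=15.2°, groundspeed=68.7 kt
Leg 2: heading=219.5°, groundspeed=154.9 kt
Leg 3: heading=354.1°, groundspeed=84.9 kt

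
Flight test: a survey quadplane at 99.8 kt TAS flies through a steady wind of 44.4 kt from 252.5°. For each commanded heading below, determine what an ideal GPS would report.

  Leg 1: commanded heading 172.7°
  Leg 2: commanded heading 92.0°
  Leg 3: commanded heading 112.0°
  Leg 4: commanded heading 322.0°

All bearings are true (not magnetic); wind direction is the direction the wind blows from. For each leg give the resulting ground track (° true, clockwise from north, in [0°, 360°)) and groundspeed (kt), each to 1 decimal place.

Leg 1: heading 172.7°; drift -25.4° → track 147.3°, groundspeed 101.8 kt
Leg 2: heading 92.0°; drift -6.0° → track 86.0°, groundspeed 142.4 kt
Leg 3: heading 112.0°; drift -11.9° → track 100.1°, groundspeed 137.0 kt
Leg 4: heading 322.0°; drift +26.3° → track 348.3°, groundspeed 94.0 kt

Leg 1: track=147.3°, groundspeed=101.8 kt
Leg 2: track=86.0°, groundspeed=142.4 kt
Leg 3: track=100.1°, groundspeed=137.0 kt
Leg 4: track=348.3°, groundspeed=94.0 kt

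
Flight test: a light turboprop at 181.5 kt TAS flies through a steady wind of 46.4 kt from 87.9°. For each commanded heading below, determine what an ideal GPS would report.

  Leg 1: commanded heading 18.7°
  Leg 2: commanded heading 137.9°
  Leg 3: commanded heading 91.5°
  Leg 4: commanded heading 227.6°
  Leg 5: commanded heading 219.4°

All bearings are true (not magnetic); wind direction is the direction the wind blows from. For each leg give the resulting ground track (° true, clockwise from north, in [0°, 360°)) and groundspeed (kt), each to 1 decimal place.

Leg 1: heading 18.7°; drift -14.7° → track 4.0°, groundspeed 170.6 kt
Leg 2: heading 137.9°; drift +13.2° → track 151.1°, groundspeed 155.8 kt
Leg 3: heading 91.5°; drift +1.2° → track 92.7°, groundspeed 135.2 kt
Leg 4: heading 227.6°; drift +7.9° → track 235.5°, groundspeed 219.0 kt
Leg 5: heading 219.4°; drift +9.3° → track 228.7°, groundspeed 215.1 kt

Leg 1: track=4.0°, groundspeed=170.6 kt
Leg 2: track=151.1°, groundspeed=155.8 kt
Leg 3: track=92.7°, groundspeed=135.2 kt
Leg 4: track=235.5°, groundspeed=219.0 kt
Leg 5: track=228.7°, groundspeed=215.1 kt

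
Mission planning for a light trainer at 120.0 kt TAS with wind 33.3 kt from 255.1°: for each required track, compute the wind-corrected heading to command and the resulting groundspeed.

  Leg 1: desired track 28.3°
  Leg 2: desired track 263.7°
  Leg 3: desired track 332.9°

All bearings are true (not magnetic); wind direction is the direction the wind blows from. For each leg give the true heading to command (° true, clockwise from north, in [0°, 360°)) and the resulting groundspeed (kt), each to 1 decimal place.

Leg 1: heading=16.6°, groundspeed=140.3 kt
Leg 2: heading=261.3°, groundspeed=87.0 kt
Leg 3: heading=317.2°, groundspeed=108.5 kt

Leg 1: desired track 28.3°; wind correction -11.7° → command heading 16.6°, groundspeed 140.3 kt
Leg 2: desired track 263.7°; wind correction -2.4° → command heading 261.3°, groundspeed 87.0 kt
Leg 3: desired track 332.9°; wind correction -15.7° → command heading 317.2°, groundspeed 108.5 kt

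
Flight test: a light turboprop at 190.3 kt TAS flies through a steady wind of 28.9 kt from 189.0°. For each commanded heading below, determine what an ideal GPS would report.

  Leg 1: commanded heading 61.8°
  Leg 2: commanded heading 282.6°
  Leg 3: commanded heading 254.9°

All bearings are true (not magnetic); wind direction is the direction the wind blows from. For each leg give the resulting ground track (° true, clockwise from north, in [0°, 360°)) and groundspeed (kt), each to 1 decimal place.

Leg 1: heading 61.8°; drift -6.3° → track 55.5°, groundspeed 209.0 kt
Leg 2: heading 282.6°; drift +8.5° → track 291.1°, groundspeed 194.3 kt
Leg 3: heading 254.9°; drift +8.4° → track 263.3°, groundspeed 180.4 kt

Leg 1: track=55.5°, groundspeed=209.0 kt
Leg 2: track=291.1°, groundspeed=194.3 kt
Leg 3: track=263.3°, groundspeed=180.4 kt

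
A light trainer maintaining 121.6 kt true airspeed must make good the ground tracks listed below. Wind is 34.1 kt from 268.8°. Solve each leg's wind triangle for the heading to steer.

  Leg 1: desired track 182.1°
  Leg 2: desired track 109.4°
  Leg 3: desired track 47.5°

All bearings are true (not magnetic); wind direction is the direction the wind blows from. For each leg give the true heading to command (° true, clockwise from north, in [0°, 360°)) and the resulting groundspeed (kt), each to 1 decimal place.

Leg 1: heading=198.4°, groundspeed=114.8 kt
Leg 2: heading=115.1°, groundspeed=152.9 kt
Leg 3: heading=36.8°, groundspeed=145.1 kt

Leg 1: desired track 182.1°; wind correction +16.3° → command heading 198.4°, groundspeed 114.8 kt
Leg 2: desired track 109.4°; wind correction +5.7° → command heading 115.1°, groundspeed 152.9 kt
Leg 3: desired track 47.5°; wind correction -10.7° → command heading 36.8°, groundspeed 145.1 kt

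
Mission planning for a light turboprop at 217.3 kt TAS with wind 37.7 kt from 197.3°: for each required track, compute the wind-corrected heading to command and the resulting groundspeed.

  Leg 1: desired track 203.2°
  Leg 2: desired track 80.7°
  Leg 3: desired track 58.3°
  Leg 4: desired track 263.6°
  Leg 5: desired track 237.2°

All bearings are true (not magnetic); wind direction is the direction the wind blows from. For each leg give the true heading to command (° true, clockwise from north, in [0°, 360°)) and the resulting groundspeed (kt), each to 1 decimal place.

Leg 1: desired track 203.2°; wind correction -1.0° → command heading 202.2°, groundspeed 179.8 kt
Leg 2: desired track 80.7°; wind correction +8.9° → command heading 89.6°, groundspeed 231.5 kt
Leg 3: desired track 58.3°; wind correction +6.5° → command heading 64.8°, groundspeed 244.3 kt
Leg 4: desired track 263.6°; wind correction -9.1° → command heading 254.5°, groundspeed 199.4 kt
Leg 5: desired track 237.2°; wind correction -6.4° → command heading 230.8°, groundspeed 187.0 kt

Leg 1: heading=202.2°, groundspeed=179.8 kt
Leg 2: heading=89.6°, groundspeed=231.5 kt
Leg 3: heading=64.8°, groundspeed=244.3 kt
Leg 4: heading=254.5°, groundspeed=199.4 kt
Leg 5: heading=230.8°, groundspeed=187.0 kt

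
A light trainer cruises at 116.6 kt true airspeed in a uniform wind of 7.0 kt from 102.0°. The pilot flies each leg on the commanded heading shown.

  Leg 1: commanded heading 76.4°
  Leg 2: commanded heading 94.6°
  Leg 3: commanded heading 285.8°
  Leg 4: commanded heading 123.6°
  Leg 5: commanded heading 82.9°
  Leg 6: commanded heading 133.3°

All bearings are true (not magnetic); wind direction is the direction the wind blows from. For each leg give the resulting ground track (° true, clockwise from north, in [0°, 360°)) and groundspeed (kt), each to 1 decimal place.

Leg 1: track=74.8°, groundspeed=110.3 kt
Leg 2: track=94.1°, groundspeed=109.7 kt
Leg 3: track=285.6°, groundspeed=123.6 kt
Leg 4: track=124.9°, groundspeed=110.1 kt
Leg 5: track=81.7°, groundspeed=110.0 kt
Leg 6: track=135.2°, groundspeed=110.7 kt

Leg 1: heading 76.4°; drift -1.6° → track 74.8°, groundspeed 110.3 kt
Leg 2: heading 94.6°; drift -0.5° → track 94.1°, groundspeed 109.7 kt
Leg 3: heading 285.8°; drift -0.2° → track 285.6°, groundspeed 123.6 kt
Leg 4: heading 123.6°; drift +1.3° → track 124.9°, groundspeed 110.1 kt
Leg 5: heading 82.9°; drift -1.2° → track 81.7°, groundspeed 110.0 kt
Leg 6: heading 133.3°; drift +1.9° → track 135.2°, groundspeed 110.7 kt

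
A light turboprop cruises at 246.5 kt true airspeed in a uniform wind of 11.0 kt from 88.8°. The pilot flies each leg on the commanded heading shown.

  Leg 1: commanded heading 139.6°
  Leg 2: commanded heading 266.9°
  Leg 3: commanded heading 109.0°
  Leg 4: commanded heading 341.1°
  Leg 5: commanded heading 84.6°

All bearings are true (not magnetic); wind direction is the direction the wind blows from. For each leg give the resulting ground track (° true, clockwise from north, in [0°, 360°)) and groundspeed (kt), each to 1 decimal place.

Leg 1: heading 139.6°; drift +2.0° → track 141.6°, groundspeed 239.7 kt
Leg 2: heading 266.9°; drift +0.1° → track 267.0°, groundspeed 257.5 kt
Leg 3: heading 109.0°; drift +0.9° → track 109.9°, groundspeed 236.2 kt
Leg 4: heading 341.1°; drift -2.4° → track 338.7°, groundspeed 250.1 kt
Leg 5: heading 84.6°; drift -0.2° → track 84.4°, groundspeed 235.5 kt

Leg 1: track=141.6°, groundspeed=239.7 kt
Leg 2: track=267.0°, groundspeed=257.5 kt
Leg 3: track=109.9°, groundspeed=236.2 kt
Leg 4: track=338.7°, groundspeed=250.1 kt
Leg 5: track=84.4°, groundspeed=235.5 kt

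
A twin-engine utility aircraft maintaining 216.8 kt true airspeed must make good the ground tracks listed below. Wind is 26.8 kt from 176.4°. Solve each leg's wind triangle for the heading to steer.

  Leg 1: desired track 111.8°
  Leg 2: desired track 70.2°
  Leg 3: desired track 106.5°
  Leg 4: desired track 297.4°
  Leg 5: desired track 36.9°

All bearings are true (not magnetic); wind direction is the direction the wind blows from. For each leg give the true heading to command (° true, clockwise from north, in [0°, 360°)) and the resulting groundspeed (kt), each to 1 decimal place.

Leg 1: heading=118.2°, groundspeed=203.9 kt
Leg 2: heading=77.0°, groundspeed=222.7 kt
Leg 3: heading=113.2°, groundspeed=206.1 kt
Leg 4: heading=291.3°, groundspeed=229.4 kt
Leg 5: heading=41.5°, groundspeed=236.5 kt

Leg 1: desired track 111.8°; wind correction +6.4° → command heading 118.2°, groundspeed 203.9 kt
Leg 2: desired track 70.2°; wind correction +6.8° → command heading 77.0°, groundspeed 222.7 kt
Leg 3: desired track 106.5°; wind correction +6.7° → command heading 113.2°, groundspeed 206.1 kt
Leg 4: desired track 297.4°; wind correction -6.1° → command heading 291.3°, groundspeed 229.4 kt
Leg 5: desired track 36.9°; wind correction +4.6° → command heading 41.5°, groundspeed 236.5 kt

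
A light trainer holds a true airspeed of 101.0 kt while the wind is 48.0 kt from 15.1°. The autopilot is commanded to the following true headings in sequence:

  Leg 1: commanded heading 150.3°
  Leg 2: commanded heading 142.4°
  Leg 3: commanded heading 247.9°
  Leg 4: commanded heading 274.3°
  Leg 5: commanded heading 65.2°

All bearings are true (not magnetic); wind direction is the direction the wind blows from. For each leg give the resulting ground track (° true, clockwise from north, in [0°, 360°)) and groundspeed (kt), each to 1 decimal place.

Leg 1: heading 150.3°; drift +14.1° → track 164.4°, groundspeed 139.2 kt
Leg 2: heading 142.4°; drift +16.4° → track 158.8°, groundspeed 135.6 kt
Leg 3: heading 247.9°; drift -16.4° → track 231.5°, groundspeed 135.5 kt
Leg 4: heading 274.3°; drift -23.2° → track 251.1°, groundspeed 119.7 kt
Leg 5: heading 65.2°; drift +27.7° → track 92.9°, groundspeed 79.3 kt

Leg 1: track=164.4°, groundspeed=139.2 kt
Leg 2: track=158.8°, groundspeed=135.6 kt
Leg 3: track=231.5°, groundspeed=135.5 kt
Leg 4: track=251.1°, groundspeed=119.7 kt
Leg 5: track=92.9°, groundspeed=79.3 kt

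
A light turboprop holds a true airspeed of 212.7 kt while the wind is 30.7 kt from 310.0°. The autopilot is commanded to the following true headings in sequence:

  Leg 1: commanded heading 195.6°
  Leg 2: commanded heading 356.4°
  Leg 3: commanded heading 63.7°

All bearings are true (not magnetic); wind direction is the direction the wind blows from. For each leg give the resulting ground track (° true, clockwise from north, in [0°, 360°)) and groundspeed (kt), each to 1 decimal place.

Leg 1: heading 195.6°; drift -7.1° → track 188.5°, groundspeed 227.1 kt
Leg 2: heading 356.4°; drift +6.6° → track 3.0°, groundspeed 192.8 kt
Leg 3: heading 63.7°; drift +7.1° → track 70.8°, groundspeed 226.8 kt

Leg 1: track=188.5°, groundspeed=227.1 kt
Leg 2: track=3.0°, groundspeed=192.8 kt
Leg 3: track=70.8°, groundspeed=226.8 kt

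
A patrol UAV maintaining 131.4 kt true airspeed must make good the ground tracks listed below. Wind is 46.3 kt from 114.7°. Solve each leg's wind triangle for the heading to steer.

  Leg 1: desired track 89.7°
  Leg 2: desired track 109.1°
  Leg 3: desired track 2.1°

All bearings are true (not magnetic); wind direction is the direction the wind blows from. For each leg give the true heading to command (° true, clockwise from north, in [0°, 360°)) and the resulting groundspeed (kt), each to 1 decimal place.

Leg 1: desired track 89.7°; wind correction +8.6° → command heading 98.3°, groundspeed 88.0 kt
Leg 2: desired track 109.1°; wind correction +2.0° → command heading 111.1°, groundspeed 85.2 kt
Leg 3: desired track 2.1°; wind correction +19.0° → command heading 21.1°, groundspeed 142.0 kt

Leg 1: heading=98.3°, groundspeed=88.0 kt
Leg 2: heading=111.1°, groundspeed=85.2 kt
Leg 3: heading=21.1°, groundspeed=142.0 kt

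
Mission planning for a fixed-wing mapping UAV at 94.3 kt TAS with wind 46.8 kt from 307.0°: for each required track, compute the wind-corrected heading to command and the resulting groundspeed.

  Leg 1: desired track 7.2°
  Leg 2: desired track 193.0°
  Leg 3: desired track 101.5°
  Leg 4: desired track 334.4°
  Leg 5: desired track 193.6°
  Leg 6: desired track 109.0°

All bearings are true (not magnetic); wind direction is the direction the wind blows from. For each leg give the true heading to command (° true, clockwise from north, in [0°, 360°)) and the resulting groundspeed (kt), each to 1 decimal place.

Leg 1: desired track 7.2°; wind correction -25.5° → command heading 341.7°, groundspeed 61.8 kt
Leg 2: desired track 193.0°; wind correction +27.0° → command heading 220.0°, groundspeed 103.1 kt
Leg 3: desired track 101.5°; wind correction -12.3° → command heading 89.2°, groundspeed 134.4 kt
Leg 4: desired track 334.4°; wind correction -13.2° → command heading 321.2°, groundspeed 50.3 kt
Leg 5: desired track 193.6°; wind correction +27.1° → command heading 220.7°, groundspeed 102.5 kt
Leg 6: desired track 109.0°; wind correction -8.8° → command heading 100.2°, groundspeed 137.7 kt

Leg 1: heading=341.7°, groundspeed=61.8 kt
Leg 2: heading=220.0°, groundspeed=103.1 kt
Leg 3: heading=89.2°, groundspeed=134.4 kt
Leg 4: heading=321.2°, groundspeed=50.3 kt
Leg 5: heading=220.7°, groundspeed=102.5 kt
Leg 6: heading=100.2°, groundspeed=137.7 kt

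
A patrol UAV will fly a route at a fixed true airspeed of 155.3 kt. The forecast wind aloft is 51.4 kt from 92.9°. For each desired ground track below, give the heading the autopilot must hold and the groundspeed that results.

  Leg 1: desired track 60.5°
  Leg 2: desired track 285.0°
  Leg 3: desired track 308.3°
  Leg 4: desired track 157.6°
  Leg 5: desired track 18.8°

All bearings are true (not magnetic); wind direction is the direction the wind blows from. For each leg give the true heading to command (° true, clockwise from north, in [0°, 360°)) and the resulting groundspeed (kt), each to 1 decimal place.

Leg 1: desired track 60.5°; wind correction +10.2° → command heading 70.7°, groundspeed 109.4 kt
Leg 2: desired track 285.0°; wind correction +4.0° → command heading 289.0°, groundspeed 205.2 kt
Leg 3: desired track 308.3°; wind correction +11.1° → command heading 319.4°, groundspeed 194.3 kt
Leg 4: desired track 157.6°; wind correction -17.4° → command heading 140.2°, groundspeed 126.2 kt
Leg 5: desired track 18.8°; wind correction +18.6° → command heading 37.4°, groundspeed 133.1 kt

Leg 1: heading=70.7°, groundspeed=109.4 kt
Leg 2: heading=289.0°, groundspeed=205.2 kt
Leg 3: heading=319.4°, groundspeed=194.3 kt
Leg 4: heading=140.2°, groundspeed=126.2 kt
Leg 5: heading=37.4°, groundspeed=133.1 kt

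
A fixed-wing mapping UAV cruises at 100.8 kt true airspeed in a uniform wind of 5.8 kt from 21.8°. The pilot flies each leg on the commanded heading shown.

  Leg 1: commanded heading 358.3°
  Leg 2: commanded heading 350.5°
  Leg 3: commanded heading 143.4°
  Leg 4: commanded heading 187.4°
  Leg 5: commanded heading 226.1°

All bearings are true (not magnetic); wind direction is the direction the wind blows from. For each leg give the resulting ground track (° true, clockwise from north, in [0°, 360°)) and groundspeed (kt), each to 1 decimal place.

Leg 1: heading 358.3°; drift -1.4° → track 356.9°, groundspeed 95.5 kt
Leg 2: heading 350.5°; drift -1.8° → track 348.7°, groundspeed 95.9 kt
Leg 3: heading 143.4°; drift +2.7° → track 146.1°, groundspeed 104.0 kt
Leg 4: heading 187.4°; drift +0.8° → track 188.2°, groundspeed 106.4 kt
Leg 5: heading 226.1°; drift -1.3° → track 224.8°, groundspeed 106.1 kt

Leg 1: track=356.9°, groundspeed=95.5 kt
Leg 2: track=348.7°, groundspeed=95.9 kt
Leg 3: track=146.1°, groundspeed=104.0 kt
Leg 4: track=188.2°, groundspeed=106.4 kt
Leg 5: track=224.8°, groundspeed=106.1 kt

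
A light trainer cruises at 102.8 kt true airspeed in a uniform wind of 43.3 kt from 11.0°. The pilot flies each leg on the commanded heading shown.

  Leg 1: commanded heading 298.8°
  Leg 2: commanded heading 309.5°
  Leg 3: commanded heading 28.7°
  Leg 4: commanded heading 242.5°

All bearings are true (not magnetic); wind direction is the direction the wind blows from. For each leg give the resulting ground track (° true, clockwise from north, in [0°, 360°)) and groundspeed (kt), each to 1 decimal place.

Leg 1: track=274.1°, groundspeed=98.6 kt
Leg 2: track=284.6°, groundspeed=90.5 kt
Leg 3: track=40.8°, groundspeed=62.9 kt
Leg 4: track=227.9°, groundspeed=134.1 kt

Leg 1: heading 298.8°; drift -24.7° → track 274.1°, groundspeed 98.6 kt
Leg 2: heading 309.5°; drift -24.9° → track 284.6°, groundspeed 90.5 kt
Leg 3: heading 28.7°; drift +12.1° → track 40.8°, groundspeed 62.9 kt
Leg 4: heading 242.5°; drift -14.6° → track 227.9°, groundspeed 134.1 kt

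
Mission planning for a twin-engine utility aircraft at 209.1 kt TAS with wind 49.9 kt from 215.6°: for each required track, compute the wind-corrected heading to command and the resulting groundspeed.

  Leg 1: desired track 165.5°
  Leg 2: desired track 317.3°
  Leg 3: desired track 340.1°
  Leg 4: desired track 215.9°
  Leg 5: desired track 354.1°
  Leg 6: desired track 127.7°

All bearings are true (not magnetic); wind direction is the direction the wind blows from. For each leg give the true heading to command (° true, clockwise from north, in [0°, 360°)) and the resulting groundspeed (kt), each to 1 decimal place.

Leg 1: desired track 165.5°; wind correction +10.5° → command heading 176.0°, groundspeed 173.6 kt
Leg 2: desired track 317.3°; wind correction -13.5° → command heading 303.8°, groundspeed 213.4 kt
Leg 3: desired track 340.1°; wind correction -11.3° → command heading 328.8°, groundspeed 233.3 kt
Leg 4: desired track 215.9°; wind correction -0.1° → command heading 215.8°, groundspeed 159.2 kt
Leg 5: desired track 354.1°; wind correction -9.1° → command heading 345.0°, groundspeed 243.8 kt
Leg 6: desired track 127.7°; wind correction +13.8° → command heading 141.5°, groundspeed 201.2 kt

Leg 1: heading=176.0°, groundspeed=173.6 kt
Leg 2: heading=303.8°, groundspeed=213.4 kt
Leg 3: heading=328.8°, groundspeed=233.3 kt
Leg 4: heading=215.8°, groundspeed=159.2 kt
Leg 5: heading=345.0°, groundspeed=243.8 kt
Leg 6: heading=141.5°, groundspeed=201.2 kt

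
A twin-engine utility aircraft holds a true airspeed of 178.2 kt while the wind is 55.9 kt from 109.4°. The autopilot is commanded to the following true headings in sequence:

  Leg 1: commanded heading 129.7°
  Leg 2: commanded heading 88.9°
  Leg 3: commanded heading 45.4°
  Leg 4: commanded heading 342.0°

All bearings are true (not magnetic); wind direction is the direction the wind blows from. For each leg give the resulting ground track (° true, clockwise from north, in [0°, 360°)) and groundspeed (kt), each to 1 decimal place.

Leg 1: heading 129.7°; drift +8.8° → track 138.5°, groundspeed 127.3 kt
Leg 2: heading 88.9°; drift -8.8° → track 80.1°, groundspeed 127.4 kt
Leg 3: heading 45.4°; drift -18.1° → track 27.3°, groundspeed 161.7 kt
Leg 4: heading 342.0°; drift -11.8° → track 330.2°, groundspeed 216.8 kt

Leg 1: track=138.5°, groundspeed=127.3 kt
Leg 2: track=80.1°, groundspeed=127.4 kt
Leg 3: track=27.3°, groundspeed=161.7 kt
Leg 4: track=330.2°, groundspeed=216.8 kt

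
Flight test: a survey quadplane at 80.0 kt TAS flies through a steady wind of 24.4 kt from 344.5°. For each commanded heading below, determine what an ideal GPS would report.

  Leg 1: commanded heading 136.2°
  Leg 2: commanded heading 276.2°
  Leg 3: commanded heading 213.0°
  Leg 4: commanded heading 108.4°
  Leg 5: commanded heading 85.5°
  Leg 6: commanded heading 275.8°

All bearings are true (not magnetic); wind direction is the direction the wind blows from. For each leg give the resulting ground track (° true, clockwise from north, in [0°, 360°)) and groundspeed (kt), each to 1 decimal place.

Leg 1: track=142.7°, groundspeed=102.1 kt
Leg 2: track=258.5°, groundspeed=74.5 kt
Leg 3: track=202.2°, groundspeed=97.9 kt
Leg 4: track=120.6°, groundspeed=95.8 kt
Leg 5: track=101.3°, groundspeed=88.0 kt
Leg 6: track=258.1°, groundspeed=74.7 kt

Leg 1: heading 136.2°; drift +6.5° → track 142.7°, groundspeed 102.1 kt
Leg 2: heading 276.2°; drift -17.7° → track 258.5°, groundspeed 74.5 kt
Leg 3: heading 213.0°; drift -10.8° → track 202.2°, groundspeed 97.9 kt
Leg 4: heading 108.4°; drift +12.2° → track 120.6°, groundspeed 95.8 kt
Leg 5: heading 85.5°; drift +15.8° → track 101.3°, groundspeed 88.0 kt
Leg 6: heading 275.8°; drift -17.7° → track 258.1°, groundspeed 74.7 kt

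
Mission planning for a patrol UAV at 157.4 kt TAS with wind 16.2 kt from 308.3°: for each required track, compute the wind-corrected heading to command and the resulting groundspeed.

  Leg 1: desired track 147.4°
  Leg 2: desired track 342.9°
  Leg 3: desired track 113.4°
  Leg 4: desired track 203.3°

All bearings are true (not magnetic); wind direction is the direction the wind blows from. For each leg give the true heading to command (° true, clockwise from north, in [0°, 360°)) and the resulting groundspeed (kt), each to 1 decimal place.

Leg 1: heading=149.3°, groundspeed=172.6 kt
Leg 2: heading=339.5°, groundspeed=143.8 kt
Leg 3: heading=111.9°, groundspeed=173.0 kt
Leg 4: heading=209.0°, groundspeed=160.8 kt

Leg 1: desired track 147.4°; wind correction +1.9° → command heading 149.3°, groundspeed 172.6 kt
Leg 2: desired track 342.9°; wind correction -3.4° → command heading 339.5°, groundspeed 143.8 kt
Leg 3: desired track 113.4°; wind correction -1.5° → command heading 111.9°, groundspeed 173.0 kt
Leg 4: desired track 203.3°; wind correction +5.7° → command heading 209.0°, groundspeed 160.8 kt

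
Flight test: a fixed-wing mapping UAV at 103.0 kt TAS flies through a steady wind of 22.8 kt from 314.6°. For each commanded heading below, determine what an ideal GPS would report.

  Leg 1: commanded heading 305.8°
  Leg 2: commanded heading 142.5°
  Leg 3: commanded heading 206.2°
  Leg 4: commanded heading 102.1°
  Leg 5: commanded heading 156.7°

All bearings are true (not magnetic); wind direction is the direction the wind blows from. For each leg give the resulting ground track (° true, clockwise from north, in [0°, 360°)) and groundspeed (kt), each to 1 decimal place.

Leg 1: heading 305.8°; drift -2.5° → track 303.3°, groundspeed 80.5 kt
Leg 2: heading 142.5°; drift -1.4° → track 141.1°, groundspeed 125.6 kt
Leg 3: heading 206.2°; drift -11.1° → track 195.1°, groundspeed 112.3 kt
Leg 4: heading 102.1°; drift +5.7° → track 107.8°, groundspeed 122.8 kt
Leg 5: heading 156.7°; drift -4.0° → track 152.7°, groundspeed 124.4 kt

Leg 1: track=303.3°, groundspeed=80.5 kt
Leg 2: track=141.1°, groundspeed=125.6 kt
Leg 3: track=195.1°, groundspeed=112.3 kt
Leg 4: track=107.8°, groundspeed=122.8 kt
Leg 5: track=152.7°, groundspeed=124.4 kt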